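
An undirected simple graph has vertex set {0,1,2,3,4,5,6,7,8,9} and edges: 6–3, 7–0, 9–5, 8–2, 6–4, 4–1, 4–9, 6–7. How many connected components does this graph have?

2

Component: {2, 8}
Component: {0, 1, 3, 4, 5, 6, 7, 9}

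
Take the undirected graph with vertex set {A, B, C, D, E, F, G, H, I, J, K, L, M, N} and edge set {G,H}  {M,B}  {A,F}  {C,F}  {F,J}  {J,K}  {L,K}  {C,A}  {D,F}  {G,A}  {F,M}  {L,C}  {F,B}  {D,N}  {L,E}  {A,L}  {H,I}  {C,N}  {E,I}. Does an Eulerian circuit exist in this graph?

Yes

Degrees: A:4, B:2, C:4, D:2, E:2, F:6, G:2, H:2, I:2, J:2, K:2, L:4, M:2, N:2
All degrees are even and the non-isolated vertices are connected — an Eulerian circuit exists.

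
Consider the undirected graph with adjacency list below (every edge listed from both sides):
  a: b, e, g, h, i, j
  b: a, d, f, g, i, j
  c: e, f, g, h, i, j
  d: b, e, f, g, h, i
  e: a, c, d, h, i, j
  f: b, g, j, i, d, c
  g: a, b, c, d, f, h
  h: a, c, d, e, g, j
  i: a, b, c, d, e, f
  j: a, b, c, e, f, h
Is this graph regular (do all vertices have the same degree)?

Yes

Degrees: a:6, b:6, c:6, d:6, e:6, f:6, g:6, h:6, i:6, j:6
Every vertex has degree 6, so the graph is 6-regular.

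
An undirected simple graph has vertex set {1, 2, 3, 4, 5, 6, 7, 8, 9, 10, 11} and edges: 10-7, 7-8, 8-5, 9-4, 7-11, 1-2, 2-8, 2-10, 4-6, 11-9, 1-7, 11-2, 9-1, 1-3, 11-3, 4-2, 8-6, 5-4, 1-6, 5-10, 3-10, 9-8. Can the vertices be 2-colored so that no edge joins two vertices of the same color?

Color {2, 3, 5, 6, 7, 9} black and {1, 4, 8, 10, 11} white. No edge joins two same-colored vertices, so the graph is bipartite.

Yes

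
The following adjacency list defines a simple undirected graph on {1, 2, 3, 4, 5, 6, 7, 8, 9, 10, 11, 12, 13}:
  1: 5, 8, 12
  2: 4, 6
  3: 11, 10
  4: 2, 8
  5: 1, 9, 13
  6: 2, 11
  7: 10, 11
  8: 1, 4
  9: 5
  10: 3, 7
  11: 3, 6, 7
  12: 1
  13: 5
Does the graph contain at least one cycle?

Yes

|V| = 13, |E| = 13, number of components = 1.
Since 13 > 13 - 1, a cycle must exist; for instance 11-3-10-7-11.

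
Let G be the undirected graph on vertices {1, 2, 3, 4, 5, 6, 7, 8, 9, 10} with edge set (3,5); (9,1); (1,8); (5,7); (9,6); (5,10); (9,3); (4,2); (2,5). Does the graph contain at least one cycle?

No

|V| = 10, |E| = 9, number of components = 1.
Since 9 = 10 - 1, the graph is a forest and contains no cycle.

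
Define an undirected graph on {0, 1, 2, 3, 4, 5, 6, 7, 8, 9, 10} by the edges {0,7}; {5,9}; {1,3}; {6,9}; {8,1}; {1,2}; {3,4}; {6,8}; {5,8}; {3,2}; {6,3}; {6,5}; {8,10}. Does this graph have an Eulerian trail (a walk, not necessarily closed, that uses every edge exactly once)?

No

Degrees: 0:1, 1:3, 2:2, 3:4, 4:1, 5:3, 6:4, 7:1, 8:4, 9:2, 10:1
Odd-degree vertices: 0, 1, 4, 5, 7, 10 (6 total).
An Eulerian trail requires 0 or 2 odd-degree vertices; here there are 6.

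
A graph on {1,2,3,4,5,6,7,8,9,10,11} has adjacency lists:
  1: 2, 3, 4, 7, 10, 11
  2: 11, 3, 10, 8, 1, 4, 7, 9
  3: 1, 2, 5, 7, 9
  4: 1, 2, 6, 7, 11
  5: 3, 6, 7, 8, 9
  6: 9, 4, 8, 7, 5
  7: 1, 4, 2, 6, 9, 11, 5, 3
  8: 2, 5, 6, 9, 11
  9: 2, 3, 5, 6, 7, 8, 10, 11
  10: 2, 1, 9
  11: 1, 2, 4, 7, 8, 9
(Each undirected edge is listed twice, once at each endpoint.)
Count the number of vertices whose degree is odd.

6

Degrees: 1:6, 2:8, 3:5, 4:5, 5:5, 6:5, 7:8, 8:5, 9:8, 10:3, 11:6
Odd-degree vertices: 3, 4, 5, 6, 8, 10.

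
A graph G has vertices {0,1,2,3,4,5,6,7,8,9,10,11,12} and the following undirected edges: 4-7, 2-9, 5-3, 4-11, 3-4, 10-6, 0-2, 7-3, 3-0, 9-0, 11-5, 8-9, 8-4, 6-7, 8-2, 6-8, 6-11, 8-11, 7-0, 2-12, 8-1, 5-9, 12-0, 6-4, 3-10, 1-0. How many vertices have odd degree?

4

Degrees: 0:6, 1:2, 2:4, 3:5, 4:5, 5:3, 6:5, 7:4, 8:6, 9:4, 10:2, 11:4, 12:2
Odd-degree vertices: 3, 4, 5, 6.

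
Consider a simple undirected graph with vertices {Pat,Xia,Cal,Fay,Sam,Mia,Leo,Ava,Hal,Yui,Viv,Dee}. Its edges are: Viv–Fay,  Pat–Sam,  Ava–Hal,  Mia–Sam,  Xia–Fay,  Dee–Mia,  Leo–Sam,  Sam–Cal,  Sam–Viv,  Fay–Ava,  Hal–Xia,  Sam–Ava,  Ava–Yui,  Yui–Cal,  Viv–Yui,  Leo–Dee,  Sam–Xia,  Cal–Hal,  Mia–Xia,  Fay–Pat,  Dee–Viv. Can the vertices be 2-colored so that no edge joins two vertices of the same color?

No

Sam-Xia-Mia-Sam is an odd cycle (length 3), and a bipartite graph can contain only even cycles.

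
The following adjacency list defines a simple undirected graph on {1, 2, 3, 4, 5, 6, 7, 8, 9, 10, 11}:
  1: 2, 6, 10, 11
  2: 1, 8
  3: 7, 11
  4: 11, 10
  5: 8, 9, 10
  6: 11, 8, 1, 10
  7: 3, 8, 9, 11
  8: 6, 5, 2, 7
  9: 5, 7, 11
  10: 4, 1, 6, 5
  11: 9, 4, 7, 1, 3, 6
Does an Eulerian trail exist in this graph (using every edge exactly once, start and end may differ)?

Yes

Degrees: 1:4, 2:2, 3:2, 4:2, 5:3, 6:4, 7:4, 8:4, 9:3, 10:4, 11:6
Odd-degree vertices: 5, 9 (2 total).
With 2 odd-degree vertices and all edges in one connected piece, an Eulerian trail exists (from 5 to 9).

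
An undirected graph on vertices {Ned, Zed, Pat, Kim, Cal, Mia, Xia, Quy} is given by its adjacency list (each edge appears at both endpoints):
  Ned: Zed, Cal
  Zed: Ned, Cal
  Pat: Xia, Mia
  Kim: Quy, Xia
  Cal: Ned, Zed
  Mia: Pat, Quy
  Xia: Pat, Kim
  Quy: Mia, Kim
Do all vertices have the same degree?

Degrees: Ned:2, Zed:2, Pat:2, Kim:2, Cal:2, Mia:2, Xia:2, Quy:2
Every vertex has degree 2, so the graph is 2-regular.

Yes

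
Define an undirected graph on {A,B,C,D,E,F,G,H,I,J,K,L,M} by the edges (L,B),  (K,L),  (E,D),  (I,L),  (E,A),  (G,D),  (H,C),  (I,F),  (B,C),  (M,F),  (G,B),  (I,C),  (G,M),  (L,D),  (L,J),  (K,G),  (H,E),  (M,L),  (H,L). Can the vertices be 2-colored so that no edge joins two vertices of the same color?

Yes

Partition the vertices as {C, E, F, G, L} vs {A, B, D, H, I, J, K, M}. Each listed edge has one endpoint in each part, so the graph is bipartite.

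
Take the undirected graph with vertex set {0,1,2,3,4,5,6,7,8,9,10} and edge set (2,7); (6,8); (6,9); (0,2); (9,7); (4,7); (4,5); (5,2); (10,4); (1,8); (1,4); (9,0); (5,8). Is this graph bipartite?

Partition the vertices as {2, 3, 4, 8, 9} vs {0, 1, 5, 6, 7, 10}. Each listed edge has one endpoint in each part, so the graph is bipartite.

Yes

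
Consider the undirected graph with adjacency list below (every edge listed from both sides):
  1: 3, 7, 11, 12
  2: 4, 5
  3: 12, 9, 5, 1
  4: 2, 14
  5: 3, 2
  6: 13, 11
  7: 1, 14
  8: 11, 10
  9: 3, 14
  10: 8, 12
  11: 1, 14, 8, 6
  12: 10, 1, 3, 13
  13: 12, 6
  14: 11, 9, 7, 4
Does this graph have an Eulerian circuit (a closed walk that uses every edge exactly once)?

Yes

Degrees: 1:4, 2:2, 3:4, 4:2, 5:2, 6:2, 7:2, 8:2, 9:2, 10:2, 11:4, 12:4, 13:2, 14:4
Every vertex has even degree and the edges form a single connected piece, so an Eulerian circuit exists.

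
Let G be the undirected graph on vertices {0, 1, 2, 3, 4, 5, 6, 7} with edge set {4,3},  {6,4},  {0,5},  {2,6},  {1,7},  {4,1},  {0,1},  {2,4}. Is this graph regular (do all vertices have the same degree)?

Degrees: 0:2, 1:3, 2:2, 3:1, 4:4, 5:1, 6:2, 7:1
Degrees are not all equal (e.g. deg(3)=1 but deg(4)=4); not regular.

No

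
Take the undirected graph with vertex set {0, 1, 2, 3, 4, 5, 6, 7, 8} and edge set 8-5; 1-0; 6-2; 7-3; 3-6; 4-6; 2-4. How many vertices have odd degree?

Degrees: 0:1, 1:1, 2:2, 3:2, 4:2, 5:1, 6:3, 7:1, 8:1
Odd-degree vertices: 0, 1, 5, 6, 7, 8.

6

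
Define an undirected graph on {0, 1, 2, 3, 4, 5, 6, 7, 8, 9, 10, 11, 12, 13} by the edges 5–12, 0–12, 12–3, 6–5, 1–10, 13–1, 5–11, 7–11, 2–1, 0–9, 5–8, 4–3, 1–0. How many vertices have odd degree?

10

Degrees: 0:3, 1:4, 2:1, 3:2, 4:1, 5:4, 6:1, 7:1, 8:1, 9:1, 10:1, 11:2, 12:3, 13:1
Odd-degree vertices: 0, 2, 4, 6, 7, 8, 9, 10, 12, 13.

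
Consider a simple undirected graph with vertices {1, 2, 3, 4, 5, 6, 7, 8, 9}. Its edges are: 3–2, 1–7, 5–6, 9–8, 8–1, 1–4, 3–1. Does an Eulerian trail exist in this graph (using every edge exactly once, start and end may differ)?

No

Degrees: 1:4, 2:1, 3:2, 4:1, 5:1, 6:1, 7:1, 8:2, 9:1
Odd-degree vertices: 2, 4, 5, 6, 7, 9 (6 total).
With 6 odd-degree vertices (more than two), no single trail can use every edge.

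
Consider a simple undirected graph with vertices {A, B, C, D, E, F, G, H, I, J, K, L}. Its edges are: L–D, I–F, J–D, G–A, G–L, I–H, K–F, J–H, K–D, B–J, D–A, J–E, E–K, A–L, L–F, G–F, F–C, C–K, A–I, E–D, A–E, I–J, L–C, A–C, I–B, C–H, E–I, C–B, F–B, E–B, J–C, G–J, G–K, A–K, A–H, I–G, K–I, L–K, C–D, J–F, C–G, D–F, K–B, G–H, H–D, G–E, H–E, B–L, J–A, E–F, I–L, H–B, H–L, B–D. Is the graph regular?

Yes

Degrees: A:9, B:9, C:9, D:9, E:9, F:9, G:9, H:9, I:9, J:9, K:9, L:9
Every vertex has degree 9, so the graph is 9-regular.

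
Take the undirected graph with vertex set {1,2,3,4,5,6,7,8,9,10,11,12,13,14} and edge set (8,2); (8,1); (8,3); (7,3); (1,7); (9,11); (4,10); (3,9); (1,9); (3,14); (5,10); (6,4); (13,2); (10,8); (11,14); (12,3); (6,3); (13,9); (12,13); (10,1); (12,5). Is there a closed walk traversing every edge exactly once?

No

Degrees: 1:4, 2:2, 3:6, 4:2, 5:2, 6:2, 7:2, 8:4, 9:4, 10:4, 11:2, 12:3, 13:3, 14:2
12, 13 have odd degree; an Eulerian circuit needs every degree to be even, so none exists.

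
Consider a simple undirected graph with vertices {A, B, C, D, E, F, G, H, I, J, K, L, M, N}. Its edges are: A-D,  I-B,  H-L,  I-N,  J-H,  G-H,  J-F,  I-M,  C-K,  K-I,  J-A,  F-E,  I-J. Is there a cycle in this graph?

No

The graph has 14 vertices, 13 edges, and 1 connected component.
Since 13 = 14 - 1, the graph is a forest and contains no cycle.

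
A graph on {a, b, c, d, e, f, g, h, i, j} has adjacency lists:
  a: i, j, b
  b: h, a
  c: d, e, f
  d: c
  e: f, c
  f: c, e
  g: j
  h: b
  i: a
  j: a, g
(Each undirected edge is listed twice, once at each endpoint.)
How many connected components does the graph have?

2

Component: {c, d, e, f}
Component: {a, b, g, h, i, j}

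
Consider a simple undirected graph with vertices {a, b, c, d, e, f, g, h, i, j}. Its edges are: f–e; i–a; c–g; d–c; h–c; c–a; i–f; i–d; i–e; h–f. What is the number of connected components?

3

Component: {b}
Component: {j}
Component: {a, c, d, e, f, g, h, i}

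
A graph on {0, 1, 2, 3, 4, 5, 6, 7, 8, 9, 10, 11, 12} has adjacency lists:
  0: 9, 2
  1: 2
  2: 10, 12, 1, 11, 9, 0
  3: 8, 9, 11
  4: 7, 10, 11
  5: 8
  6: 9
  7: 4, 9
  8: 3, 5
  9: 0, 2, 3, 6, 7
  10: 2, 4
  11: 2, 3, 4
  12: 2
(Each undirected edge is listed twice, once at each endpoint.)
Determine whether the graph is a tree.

No

|V| = 13, |E| = 16.
Connected but with 16 > 12 edges, so it has a cycle and is not a tree.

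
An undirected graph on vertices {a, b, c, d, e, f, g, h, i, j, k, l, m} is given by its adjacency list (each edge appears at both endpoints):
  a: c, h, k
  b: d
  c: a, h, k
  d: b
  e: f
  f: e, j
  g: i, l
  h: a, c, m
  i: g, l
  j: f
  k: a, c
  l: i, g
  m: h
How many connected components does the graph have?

4

Component: {b, d}
Component: {e, f, j}
Component: {g, i, l}
Component: {a, c, h, k, m}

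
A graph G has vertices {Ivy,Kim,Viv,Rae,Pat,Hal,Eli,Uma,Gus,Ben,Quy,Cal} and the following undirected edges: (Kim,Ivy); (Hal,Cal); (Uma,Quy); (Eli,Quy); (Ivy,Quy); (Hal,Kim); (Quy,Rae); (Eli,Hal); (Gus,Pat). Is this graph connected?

Component: {Viv}
Component: {Ben}
Component: {Pat, Gus}
Component: {Ivy, Kim, Rae, Hal, Eli, Uma, Quy, Cal}
There are 4 separate components, so the graph is not connected.

No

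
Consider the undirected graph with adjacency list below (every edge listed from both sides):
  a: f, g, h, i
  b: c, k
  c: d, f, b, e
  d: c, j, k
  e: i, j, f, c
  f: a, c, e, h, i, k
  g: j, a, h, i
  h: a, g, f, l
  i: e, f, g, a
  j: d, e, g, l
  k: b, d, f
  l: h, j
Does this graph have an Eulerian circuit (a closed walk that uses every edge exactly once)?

No

Degrees: a:4, b:2, c:4, d:3, e:4, f:6, g:4, h:4, i:4, j:4, k:3, l:2
d, k have odd degree; an Eulerian circuit needs every degree to be even, so none exists.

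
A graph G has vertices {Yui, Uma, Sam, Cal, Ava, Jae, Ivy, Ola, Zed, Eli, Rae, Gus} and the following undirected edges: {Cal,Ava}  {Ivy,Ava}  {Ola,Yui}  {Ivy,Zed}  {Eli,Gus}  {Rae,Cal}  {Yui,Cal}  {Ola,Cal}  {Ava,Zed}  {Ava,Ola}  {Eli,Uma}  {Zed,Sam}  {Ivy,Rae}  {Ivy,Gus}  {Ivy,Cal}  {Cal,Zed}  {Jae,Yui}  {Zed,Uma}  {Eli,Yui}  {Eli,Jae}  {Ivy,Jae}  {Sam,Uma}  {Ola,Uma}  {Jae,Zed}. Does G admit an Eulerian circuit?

Yes

Degrees: Yui:4, Uma:4, Sam:2, Cal:6, Ava:4, Jae:4, Ivy:6, Ola:4, Zed:6, Eli:4, Rae:2, Gus:2
Every vertex has even degree and the edges form a single connected piece, so an Eulerian circuit exists.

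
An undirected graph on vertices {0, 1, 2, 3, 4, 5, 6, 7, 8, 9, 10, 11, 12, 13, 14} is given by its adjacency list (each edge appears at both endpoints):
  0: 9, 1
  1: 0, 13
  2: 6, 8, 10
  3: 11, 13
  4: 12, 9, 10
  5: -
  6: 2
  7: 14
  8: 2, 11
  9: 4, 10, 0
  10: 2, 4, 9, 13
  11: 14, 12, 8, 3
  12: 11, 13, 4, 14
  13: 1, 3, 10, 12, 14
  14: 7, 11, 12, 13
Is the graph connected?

Component: {5}
Component: {0, 1, 2, 3, 4, 6, 7, 8, 9, 10, 11, 12, 13, 14}
There are 2 separate components, so the graph is not connected.

No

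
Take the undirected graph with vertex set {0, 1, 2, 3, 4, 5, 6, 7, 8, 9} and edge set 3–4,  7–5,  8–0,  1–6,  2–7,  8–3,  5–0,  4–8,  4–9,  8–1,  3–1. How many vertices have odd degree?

6

Degrees: 0:2, 1:3, 2:1, 3:3, 4:3, 5:2, 6:1, 7:2, 8:4, 9:1
Odd-degree vertices: 1, 2, 3, 4, 6, 9.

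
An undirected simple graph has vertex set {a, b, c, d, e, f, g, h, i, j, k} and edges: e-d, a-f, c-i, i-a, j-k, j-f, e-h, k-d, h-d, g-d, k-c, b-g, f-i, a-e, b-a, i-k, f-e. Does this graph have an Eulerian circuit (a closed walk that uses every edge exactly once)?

Degrees: a:4, b:2, c:2, d:4, e:4, f:4, g:2, h:2, i:4, j:2, k:4
Every vertex has even degree and the edges form a single connected piece, so an Eulerian circuit exists.

Yes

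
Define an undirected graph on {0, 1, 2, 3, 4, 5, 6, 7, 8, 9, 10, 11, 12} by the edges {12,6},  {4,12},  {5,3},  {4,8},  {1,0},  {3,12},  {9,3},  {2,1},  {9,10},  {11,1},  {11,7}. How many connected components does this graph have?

Component: {0, 1, 2, 7, 11}
Component: {3, 4, 5, 6, 8, 9, 10, 12}

2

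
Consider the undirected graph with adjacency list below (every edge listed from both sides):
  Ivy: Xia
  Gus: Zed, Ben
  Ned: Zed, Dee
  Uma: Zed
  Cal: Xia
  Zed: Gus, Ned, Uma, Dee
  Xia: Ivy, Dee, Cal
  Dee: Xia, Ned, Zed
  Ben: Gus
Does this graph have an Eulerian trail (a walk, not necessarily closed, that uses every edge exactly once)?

No

Degrees: Ivy:1, Gus:2, Ned:2, Uma:1, Cal:1, Zed:4, Xia:3, Dee:3, Ben:1
Odd-degree vertices: Ivy, Uma, Cal, Xia, Dee, Ben (6 total).
With 6 odd-degree vertices (more than two), no single trail can use every edge.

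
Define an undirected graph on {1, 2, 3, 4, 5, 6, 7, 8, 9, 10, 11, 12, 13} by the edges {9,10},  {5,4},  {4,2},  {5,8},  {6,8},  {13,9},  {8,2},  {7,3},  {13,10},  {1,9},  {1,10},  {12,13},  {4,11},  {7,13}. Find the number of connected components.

2

Component: {2, 4, 5, 6, 8, 11}
Component: {1, 3, 7, 9, 10, 12, 13}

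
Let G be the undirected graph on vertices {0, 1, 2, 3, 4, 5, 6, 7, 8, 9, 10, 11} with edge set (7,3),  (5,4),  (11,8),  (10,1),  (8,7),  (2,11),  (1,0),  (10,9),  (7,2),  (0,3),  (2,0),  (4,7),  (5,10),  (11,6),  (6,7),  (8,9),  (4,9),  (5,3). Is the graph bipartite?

The cycle 5-10-1-0-3-5 has length 5, which is odd, so the graph is not bipartite.

No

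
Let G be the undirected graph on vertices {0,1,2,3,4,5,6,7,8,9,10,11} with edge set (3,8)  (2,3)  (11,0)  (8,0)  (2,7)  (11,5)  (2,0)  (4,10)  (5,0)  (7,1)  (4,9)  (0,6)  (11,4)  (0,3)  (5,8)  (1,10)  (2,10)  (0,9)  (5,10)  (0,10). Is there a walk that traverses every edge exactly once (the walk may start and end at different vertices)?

Degrees: 0:8, 1:2, 2:4, 3:3, 4:3, 5:4, 6:1, 7:2, 8:3, 9:2, 10:5, 11:3
Odd-degree vertices: 3, 4, 6, 8, 10, 11 (6 total).
With 6 odd-degree vertices (more than two), no single trail can use every edge.

No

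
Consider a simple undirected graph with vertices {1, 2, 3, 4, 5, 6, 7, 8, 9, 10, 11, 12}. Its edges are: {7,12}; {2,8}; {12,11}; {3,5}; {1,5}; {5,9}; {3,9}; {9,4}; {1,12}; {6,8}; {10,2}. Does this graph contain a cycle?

Yes

The graph has 12 vertices, 11 edges, and 2 connected components.
One cycle is 5-3-9-5.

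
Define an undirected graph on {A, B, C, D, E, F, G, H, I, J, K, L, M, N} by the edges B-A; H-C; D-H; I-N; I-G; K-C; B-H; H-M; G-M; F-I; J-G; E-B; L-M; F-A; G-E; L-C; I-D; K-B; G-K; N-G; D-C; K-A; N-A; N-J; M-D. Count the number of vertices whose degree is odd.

Degrees: A:4, B:4, C:4, D:4, E:2, F:2, G:6, H:4, I:4, J:2, K:4, L:2, M:4, N:4
Odd-degree vertices: none.

0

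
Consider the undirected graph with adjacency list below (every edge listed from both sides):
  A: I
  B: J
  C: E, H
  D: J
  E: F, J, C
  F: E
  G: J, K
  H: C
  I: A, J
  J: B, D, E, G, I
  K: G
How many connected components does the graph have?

1

Component: {A, B, C, D, E, F, G, H, I, J, K}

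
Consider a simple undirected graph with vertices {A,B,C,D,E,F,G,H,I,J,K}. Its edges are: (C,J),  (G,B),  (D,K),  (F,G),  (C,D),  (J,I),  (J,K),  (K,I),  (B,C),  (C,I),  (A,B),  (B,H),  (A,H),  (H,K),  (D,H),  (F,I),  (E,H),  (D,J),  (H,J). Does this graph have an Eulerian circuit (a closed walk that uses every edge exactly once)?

Degrees: A:2, B:4, C:4, D:4, E:1, F:2, G:2, H:6, I:4, J:5, K:4
Vertices with odd degree: E, J. An Eulerian circuit requires all degrees even.

No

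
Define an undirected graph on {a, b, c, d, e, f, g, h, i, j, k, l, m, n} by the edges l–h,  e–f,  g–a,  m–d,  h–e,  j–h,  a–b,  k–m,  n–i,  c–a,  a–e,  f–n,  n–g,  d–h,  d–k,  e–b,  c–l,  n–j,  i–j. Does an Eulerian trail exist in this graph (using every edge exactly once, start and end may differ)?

Yes

Degrees: a:4, b:2, c:2, d:3, e:4, f:2, g:2, h:4, i:2, j:3, k:2, l:2, m:2, n:4
Odd-degree vertices: d, j (2 total).
The non-isolated vertices are connected and exactly 2 have odd degree, so an Eulerian trail exists (from d to j).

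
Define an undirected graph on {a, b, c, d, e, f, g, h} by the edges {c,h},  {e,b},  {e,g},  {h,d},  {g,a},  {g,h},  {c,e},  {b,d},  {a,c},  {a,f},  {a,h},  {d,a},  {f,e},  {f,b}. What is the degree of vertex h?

4

Neighbors of h: a, c, d, g.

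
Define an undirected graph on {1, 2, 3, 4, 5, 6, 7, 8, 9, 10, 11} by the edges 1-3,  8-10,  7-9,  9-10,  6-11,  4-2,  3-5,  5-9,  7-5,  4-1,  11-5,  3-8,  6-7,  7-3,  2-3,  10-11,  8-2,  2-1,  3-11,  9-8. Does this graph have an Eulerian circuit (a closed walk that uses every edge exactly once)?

Degrees: 1:3, 2:4, 3:6, 4:2, 5:4, 6:2, 7:4, 8:4, 9:4, 10:3, 11:4
1, 10 have odd degree; an Eulerian circuit needs every degree to be even, so none exists.

No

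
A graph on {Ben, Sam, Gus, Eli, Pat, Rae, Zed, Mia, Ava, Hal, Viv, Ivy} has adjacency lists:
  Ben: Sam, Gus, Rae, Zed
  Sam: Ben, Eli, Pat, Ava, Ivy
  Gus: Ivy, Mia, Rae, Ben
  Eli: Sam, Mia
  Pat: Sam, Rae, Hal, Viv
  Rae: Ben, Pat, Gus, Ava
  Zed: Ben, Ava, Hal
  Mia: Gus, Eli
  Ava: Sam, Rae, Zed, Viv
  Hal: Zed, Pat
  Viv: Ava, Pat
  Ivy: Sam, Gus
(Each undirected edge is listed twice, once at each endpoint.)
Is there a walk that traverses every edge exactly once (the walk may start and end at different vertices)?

Yes

Degrees: Ben:4, Sam:5, Gus:4, Eli:2, Pat:4, Rae:4, Zed:3, Mia:2, Ava:4, Hal:2, Viv:2, Ivy:2
Odd-degree vertices: Sam, Zed (2 total).
With 2 odd-degree vertices and all edges in one connected piece, an Eulerian trail exists (from Sam to Zed).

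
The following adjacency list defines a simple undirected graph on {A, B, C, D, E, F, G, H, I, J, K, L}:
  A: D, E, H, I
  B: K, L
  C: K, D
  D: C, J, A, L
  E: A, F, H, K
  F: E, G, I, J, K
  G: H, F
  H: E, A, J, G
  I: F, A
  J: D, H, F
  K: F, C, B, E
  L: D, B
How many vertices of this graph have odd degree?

2

Degrees: A:4, B:2, C:2, D:4, E:4, F:5, G:2, H:4, I:2, J:3, K:4, L:2
Odd-degree vertices: F, J.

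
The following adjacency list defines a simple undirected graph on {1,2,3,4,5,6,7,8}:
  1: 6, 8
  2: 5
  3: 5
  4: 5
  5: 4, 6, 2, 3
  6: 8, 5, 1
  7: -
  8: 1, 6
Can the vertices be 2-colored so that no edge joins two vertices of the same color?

No

The cycle 6-1-8-6 has length 3, which is odd, so the graph is not bipartite.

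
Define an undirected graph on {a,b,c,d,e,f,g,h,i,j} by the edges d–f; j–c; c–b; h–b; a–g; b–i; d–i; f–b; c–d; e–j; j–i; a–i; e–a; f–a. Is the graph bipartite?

A valid 2-coloring puts {c, e, f, g, h, i} on one side and {a, b, d, j} on the other; every edge crosses between the two sides.

Yes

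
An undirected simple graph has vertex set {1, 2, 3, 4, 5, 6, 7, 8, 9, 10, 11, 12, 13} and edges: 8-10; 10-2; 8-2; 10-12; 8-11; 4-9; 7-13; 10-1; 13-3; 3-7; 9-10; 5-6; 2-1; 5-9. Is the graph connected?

No

Component: {3, 7, 13}
Component: {1, 2, 4, 5, 6, 8, 9, 10, 11, 12}
No edge joins these 2 groups, so the graph is disconnected.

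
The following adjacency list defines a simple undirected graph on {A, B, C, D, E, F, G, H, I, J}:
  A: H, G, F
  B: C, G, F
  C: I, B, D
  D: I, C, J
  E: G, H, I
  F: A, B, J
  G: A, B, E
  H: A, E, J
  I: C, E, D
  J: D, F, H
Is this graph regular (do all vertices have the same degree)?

Yes

Degrees: A:3, B:3, C:3, D:3, E:3, F:3, G:3, H:3, I:3, J:3
Every vertex has degree 3, so the graph is 3-regular.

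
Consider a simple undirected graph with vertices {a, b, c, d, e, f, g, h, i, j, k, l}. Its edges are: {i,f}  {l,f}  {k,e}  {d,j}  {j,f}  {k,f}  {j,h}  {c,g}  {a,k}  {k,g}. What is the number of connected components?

2

Component: {b}
Component: {a, c, d, e, f, g, h, i, j, k, l}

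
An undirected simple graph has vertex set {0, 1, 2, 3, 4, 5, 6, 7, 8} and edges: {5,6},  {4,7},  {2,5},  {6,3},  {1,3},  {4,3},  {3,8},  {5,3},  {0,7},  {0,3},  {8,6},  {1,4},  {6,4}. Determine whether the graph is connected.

A breadth-first search from 0 visits 0, 3, 7, 4, 6, 5, 1, 8, 2 — all 9 vertices — so the graph is connected.

Yes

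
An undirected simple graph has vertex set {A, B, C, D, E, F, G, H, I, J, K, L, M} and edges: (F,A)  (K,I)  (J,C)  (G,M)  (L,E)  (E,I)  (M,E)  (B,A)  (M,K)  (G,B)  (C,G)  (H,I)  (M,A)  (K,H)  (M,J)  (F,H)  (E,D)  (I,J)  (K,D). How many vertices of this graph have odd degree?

Degrees: A:3, B:2, C:2, D:2, E:4, F:2, G:3, H:3, I:4, J:3, K:4, L:1, M:5
Odd-degree vertices: A, G, H, J, L, M.

6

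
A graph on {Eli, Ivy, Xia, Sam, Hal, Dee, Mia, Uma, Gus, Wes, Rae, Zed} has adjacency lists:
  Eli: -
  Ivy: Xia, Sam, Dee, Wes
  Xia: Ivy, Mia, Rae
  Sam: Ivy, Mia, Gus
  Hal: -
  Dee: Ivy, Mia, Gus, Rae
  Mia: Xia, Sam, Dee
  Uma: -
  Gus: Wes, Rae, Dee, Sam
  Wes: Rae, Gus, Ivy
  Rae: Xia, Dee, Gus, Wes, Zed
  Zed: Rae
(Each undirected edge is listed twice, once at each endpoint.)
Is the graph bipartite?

No

The cycle Wes-Gus-Rae-Wes has length 3, which is odd, so the graph is not bipartite.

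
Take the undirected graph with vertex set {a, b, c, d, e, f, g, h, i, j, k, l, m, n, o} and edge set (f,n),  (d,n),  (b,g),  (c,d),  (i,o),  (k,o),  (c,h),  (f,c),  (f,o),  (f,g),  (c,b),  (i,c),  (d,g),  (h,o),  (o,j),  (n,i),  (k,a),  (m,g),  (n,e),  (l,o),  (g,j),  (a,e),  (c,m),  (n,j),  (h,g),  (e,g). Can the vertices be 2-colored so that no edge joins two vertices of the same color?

A valid 2-coloring puts {b, d, e, f, h, i, j, k, l, m} on one side and {a, c, g, n, o} on the other; every edge crosses between the two sides.

Yes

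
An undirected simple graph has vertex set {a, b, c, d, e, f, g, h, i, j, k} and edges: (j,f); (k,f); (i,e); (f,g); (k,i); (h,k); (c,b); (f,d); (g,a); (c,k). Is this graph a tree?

Yes

|V| = 11, |E| = 10.
Connected and |E| = |V| - 1, which characterizes a tree.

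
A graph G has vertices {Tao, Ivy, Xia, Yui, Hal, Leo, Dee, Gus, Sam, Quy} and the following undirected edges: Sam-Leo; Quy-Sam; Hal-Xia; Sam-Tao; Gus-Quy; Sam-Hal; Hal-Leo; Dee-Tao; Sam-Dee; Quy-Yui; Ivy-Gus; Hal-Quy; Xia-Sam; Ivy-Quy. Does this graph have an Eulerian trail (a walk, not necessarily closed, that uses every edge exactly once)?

Yes

Degrees: Tao:2, Ivy:2, Xia:2, Yui:1, Hal:4, Leo:2, Dee:2, Gus:2, Sam:6, Quy:5
Odd-degree vertices: Yui, Quy (2 total).
The non-isolated vertices are connected and exactly 2 have odd degree, so an Eulerian trail exists (from Yui to Quy).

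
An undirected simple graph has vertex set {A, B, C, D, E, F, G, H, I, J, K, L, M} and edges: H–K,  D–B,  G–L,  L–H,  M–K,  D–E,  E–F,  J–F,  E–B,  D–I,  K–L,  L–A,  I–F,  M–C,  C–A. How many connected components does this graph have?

Component: {B, D, E, F, I, J}
Component: {A, C, G, H, K, L, M}

2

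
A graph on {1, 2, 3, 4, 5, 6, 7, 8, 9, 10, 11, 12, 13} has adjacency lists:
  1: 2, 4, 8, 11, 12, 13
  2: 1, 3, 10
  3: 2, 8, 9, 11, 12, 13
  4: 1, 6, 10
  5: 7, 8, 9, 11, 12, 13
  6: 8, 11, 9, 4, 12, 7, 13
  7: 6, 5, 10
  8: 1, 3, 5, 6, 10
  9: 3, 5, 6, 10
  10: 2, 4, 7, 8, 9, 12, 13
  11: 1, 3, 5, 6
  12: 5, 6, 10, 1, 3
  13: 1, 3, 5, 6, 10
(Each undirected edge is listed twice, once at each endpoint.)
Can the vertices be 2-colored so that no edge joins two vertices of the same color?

Yes

Partition the vertices as {2, 4, 7, 8, 9, 11, 12, 13} vs {1, 3, 5, 6, 10}. Each listed edge has one endpoint in each part, so the graph is bipartite.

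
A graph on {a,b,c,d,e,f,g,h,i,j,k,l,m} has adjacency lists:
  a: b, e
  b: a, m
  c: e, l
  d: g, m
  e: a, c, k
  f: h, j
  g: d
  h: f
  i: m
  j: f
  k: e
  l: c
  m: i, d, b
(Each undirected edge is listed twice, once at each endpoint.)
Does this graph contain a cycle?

|V| = 13, |E| = 11, number of components = 2.
Since 11 = 13 - 2, the graph is a forest and contains no cycle.

No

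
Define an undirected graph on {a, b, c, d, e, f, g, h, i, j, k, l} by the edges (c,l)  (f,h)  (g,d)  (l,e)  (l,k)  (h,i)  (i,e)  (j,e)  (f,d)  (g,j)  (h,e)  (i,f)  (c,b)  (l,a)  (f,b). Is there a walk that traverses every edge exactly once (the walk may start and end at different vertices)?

Degrees: a:1, b:2, c:2, d:2, e:4, f:4, g:2, h:3, i:3, j:2, k:1, l:4
Odd-degree vertices: a, h, i, k (4 total).
With 4 odd-degree vertices (more than two), no single trail can use every edge.

No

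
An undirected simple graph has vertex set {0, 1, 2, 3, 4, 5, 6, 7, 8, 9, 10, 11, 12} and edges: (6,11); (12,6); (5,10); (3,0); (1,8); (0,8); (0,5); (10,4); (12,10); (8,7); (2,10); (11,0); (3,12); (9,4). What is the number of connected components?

Component: {0, 1, 2, 3, 4, 5, 6, 7, 8, 9, 10, 11, 12}

1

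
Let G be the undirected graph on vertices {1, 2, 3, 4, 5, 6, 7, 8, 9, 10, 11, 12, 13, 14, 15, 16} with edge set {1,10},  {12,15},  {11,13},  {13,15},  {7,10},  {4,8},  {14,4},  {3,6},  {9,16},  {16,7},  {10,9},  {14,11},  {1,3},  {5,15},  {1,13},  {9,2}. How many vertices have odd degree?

Degrees: 1:3, 2:1, 3:2, 4:2, 5:1, 6:1, 7:2, 8:1, 9:3, 10:3, 11:2, 12:1, 13:3, 14:2, 15:3, 16:2
Odd-degree vertices: 1, 2, 5, 6, 8, 9, 10, 12, 13, 15.

10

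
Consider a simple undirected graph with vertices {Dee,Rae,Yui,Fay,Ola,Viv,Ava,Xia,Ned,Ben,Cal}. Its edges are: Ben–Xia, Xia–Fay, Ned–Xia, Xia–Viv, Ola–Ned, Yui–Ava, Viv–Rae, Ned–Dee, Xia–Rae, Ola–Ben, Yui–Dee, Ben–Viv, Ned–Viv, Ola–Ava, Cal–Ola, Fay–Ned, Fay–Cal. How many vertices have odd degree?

Degrees: Dee:2, Rae:2, Yui:2, Fay:3, Ola:4, Viv:4, Ava:2, Xia:5, Ned:5, Ben:3, Cal:2
Odd-degree vertices: Fay, Xia, Ned, Ben.

4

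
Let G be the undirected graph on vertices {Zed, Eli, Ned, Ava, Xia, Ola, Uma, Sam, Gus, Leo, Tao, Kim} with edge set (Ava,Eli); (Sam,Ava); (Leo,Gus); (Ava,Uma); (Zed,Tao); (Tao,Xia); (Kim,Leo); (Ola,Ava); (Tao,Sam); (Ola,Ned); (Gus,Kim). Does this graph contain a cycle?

|V| = 12, |E| = 11, number of components = 2.
One cycle is Gus-Leo-Kim-Gus.

Yes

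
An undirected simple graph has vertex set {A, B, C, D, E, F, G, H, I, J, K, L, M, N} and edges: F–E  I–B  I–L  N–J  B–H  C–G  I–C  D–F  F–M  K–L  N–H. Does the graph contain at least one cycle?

No

|V| = 14, |E| = 11, number of components = 3.
Since 11 = 14 - 3, the graph is a forest and contains no cycle.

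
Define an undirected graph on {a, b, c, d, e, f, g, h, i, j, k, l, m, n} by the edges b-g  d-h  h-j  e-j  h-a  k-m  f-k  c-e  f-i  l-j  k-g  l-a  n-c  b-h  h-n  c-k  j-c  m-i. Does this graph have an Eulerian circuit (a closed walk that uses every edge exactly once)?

Degrees: a:2, b:2, c:4, d:1, e:2, f:2, g:2, h:5, i:2, j:4, k:4, l:2, m:2, n:2
d, h have odd degree; an Eulerian circuit needs every degree to be even, so none exists.

No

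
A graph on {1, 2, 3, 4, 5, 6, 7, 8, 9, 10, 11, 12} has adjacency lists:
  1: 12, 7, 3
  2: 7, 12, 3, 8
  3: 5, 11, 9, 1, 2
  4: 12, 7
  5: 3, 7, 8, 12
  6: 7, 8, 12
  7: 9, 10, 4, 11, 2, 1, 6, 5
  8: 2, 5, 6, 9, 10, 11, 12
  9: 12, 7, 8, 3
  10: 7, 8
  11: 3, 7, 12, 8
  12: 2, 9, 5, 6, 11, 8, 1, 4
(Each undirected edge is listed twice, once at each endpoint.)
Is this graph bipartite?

The cycle 2-8-12-2 has length 3, which is odd, so the graph is not bipartite.

No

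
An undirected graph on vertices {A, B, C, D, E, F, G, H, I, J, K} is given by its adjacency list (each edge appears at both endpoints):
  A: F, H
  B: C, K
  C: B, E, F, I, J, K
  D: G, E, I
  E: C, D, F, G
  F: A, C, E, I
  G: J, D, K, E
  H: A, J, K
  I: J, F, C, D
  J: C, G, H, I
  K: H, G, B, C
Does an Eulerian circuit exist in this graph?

No

Degrees: A:2, B:2, C:6, D:3, E:4, F:4, G:4, H:3, I:4, J:4, K:4
D, H have odd degree; an Eulerian circuit needs every degree to be even, so none exists.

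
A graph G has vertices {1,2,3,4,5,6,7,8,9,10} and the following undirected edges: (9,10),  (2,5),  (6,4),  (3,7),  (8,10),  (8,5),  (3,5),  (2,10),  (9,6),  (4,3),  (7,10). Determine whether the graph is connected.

No

Component: {1}
Component: {2, 3, 4, 5, 6, 7, 8, 9, 10}
There are 2 separate components, so the graph is not connected.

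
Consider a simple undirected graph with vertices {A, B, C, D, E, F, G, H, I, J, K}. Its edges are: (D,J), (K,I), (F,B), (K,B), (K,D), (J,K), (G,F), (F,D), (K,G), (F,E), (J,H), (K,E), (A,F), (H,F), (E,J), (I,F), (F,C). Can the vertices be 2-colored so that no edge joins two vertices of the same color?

The cycle D-J-K-D has length 3, which is odd, so the graph is not bipartite.

No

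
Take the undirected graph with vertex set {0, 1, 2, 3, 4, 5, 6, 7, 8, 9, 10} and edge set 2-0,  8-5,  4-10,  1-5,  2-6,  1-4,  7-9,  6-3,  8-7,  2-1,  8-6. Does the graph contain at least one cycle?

The graph has 11 vertices, 11 edges, and 1 connected component.
Since 11 > 11 - 1, a cycle must exist; for instance 2-6-8-5-1-2.

Yes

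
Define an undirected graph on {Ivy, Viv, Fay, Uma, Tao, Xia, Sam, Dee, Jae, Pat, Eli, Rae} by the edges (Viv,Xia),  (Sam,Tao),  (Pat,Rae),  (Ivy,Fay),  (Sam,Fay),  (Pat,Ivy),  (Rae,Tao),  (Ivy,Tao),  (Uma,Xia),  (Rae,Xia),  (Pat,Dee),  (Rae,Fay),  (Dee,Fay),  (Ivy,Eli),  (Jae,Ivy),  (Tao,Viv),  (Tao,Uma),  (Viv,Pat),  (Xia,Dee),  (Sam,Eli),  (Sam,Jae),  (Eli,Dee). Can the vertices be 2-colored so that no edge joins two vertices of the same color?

Color {Fay, Tao, Xia, Jae, Pat, Eli} black and {Ivy, Viv, Uma, Sam, Dee, Rae} white. No edge joins two same-colored vertices, so the graph is bipartite.

Yes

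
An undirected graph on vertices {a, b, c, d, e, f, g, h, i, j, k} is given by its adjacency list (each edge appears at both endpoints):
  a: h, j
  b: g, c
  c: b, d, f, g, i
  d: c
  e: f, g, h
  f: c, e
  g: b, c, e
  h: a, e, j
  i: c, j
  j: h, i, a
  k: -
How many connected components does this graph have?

2

Component: {k}
Component: {a, b, c, d, e, f, g, h, i, j}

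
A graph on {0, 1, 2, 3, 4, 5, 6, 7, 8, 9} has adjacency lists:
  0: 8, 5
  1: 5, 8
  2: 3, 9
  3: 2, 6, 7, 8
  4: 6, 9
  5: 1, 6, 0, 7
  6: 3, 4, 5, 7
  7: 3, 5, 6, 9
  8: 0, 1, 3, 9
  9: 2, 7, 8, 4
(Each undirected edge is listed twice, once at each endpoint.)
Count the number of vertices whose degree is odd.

Degrees: 0:2, 1:2, 2:2, 3:4, 4:2, 5:4, 6:4, 7:4, 8:4, 9:4
Odd-degree vertices: none.

0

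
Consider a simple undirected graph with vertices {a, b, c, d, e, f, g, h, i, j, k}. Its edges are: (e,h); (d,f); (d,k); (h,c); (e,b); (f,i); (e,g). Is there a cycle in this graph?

|V| = 11, |E| = 7, number of components = 4.
A forest on 11 vertices with 4 components has exactly 7 edges, which matches — so no cycle.

No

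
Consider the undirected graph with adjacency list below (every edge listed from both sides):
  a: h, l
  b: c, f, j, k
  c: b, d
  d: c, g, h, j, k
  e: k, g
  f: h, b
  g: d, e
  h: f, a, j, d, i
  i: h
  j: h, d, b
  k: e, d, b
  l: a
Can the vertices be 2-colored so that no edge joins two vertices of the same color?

No

j-d-h-j is an odd cycle (length 3), and a bipartite graph can contain only even cycles.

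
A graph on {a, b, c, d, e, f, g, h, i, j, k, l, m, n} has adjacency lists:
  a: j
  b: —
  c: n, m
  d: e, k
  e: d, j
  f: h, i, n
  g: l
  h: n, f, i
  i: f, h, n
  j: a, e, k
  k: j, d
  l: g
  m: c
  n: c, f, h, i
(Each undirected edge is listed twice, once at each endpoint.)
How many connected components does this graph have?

Component: {b}
Component: {g, l}
Component: {a, d, e, j, k}
Component: {c, f, h, i, m, n}

4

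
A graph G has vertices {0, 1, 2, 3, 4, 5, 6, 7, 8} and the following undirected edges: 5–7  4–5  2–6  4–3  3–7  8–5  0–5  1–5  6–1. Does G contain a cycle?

Yes

The graph has 9 vertices, 9 edges, and 1 connected component.
One cycle is 5-4-3-7-5.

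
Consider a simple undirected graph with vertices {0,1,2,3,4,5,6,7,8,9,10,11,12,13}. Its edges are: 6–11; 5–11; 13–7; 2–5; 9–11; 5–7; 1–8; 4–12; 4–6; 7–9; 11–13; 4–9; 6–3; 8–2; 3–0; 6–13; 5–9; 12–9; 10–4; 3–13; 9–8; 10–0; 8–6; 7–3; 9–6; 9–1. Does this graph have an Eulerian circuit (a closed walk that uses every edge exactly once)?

Yes

Degrees: 0:2, 1:2, 2:2, 3:4, 4:4, 5:4, 6:6, 7:4, 8:4, 9:8, 10:2, 11:4, 12:2, 13:4
Every vertex has even degree and the edges form a single connected piece, so an Eulerian circuit exists.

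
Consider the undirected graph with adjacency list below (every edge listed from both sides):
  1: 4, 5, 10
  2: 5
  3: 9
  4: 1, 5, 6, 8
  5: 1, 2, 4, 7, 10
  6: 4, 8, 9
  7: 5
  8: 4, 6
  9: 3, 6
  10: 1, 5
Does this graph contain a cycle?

Yes

The graph has 10 vertices, 12 edges, and 1 connected component.
One cycle is 1-4-5-10-1.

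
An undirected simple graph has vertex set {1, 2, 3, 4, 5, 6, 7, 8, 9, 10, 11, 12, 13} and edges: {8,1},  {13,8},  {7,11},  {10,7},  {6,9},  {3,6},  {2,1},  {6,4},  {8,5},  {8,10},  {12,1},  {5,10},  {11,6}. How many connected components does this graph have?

Component: {1, 2, 3, 4, 5, 6, 7, 8, 9, 10, 11, 12, 13}

1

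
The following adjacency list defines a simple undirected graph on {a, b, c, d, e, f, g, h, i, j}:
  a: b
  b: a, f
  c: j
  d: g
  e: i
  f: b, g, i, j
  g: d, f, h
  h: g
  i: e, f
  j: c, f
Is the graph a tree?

The graph has 10 vertices and 9 edges.
It is connected with exactly 9 edges, hence acyclic — it is a tree.

Yes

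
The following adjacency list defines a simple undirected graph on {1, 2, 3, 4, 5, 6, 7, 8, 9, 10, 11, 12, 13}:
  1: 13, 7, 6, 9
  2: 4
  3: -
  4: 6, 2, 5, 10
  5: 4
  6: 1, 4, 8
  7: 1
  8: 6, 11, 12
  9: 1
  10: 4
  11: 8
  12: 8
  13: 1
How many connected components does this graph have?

Component: {3}
Component: {1, 2, 4, 5, 6, 7, 8, 9, 10, 11, 12, 13}

2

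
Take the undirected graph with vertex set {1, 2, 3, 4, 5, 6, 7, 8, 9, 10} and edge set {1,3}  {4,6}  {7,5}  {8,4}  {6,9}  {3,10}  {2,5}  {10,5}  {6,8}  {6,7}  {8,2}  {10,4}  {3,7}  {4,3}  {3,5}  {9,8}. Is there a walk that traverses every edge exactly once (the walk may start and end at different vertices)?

Degrees: 1:1, 2:2, 3:5, 4:4, 5:4, 6:4, 7:3, 8:4, 9:2, 10:3
Odd-degree vertices: 1, 3, 7, 10 (4 total).
With 4 odd-degree vertices (more than two), no single trail can use every edge.

No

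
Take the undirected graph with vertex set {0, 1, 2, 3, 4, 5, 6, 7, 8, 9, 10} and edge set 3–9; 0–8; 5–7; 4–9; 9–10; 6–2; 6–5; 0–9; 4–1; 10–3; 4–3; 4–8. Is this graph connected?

No

Component: {2, 5, 6, 7}
Component: {0, 1, 3, 4, 8, 9, 10}
There are 2 separate components, so the graph is not connected.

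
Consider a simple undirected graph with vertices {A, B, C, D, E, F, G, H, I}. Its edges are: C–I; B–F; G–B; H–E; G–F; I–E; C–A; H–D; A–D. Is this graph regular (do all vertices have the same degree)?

Degrees: A:2, B:2, C:2, D:2, E:2, F:2, G:2, H:2, I:2
Every vertex has degree 2, so the graph is 2-regular.

Yes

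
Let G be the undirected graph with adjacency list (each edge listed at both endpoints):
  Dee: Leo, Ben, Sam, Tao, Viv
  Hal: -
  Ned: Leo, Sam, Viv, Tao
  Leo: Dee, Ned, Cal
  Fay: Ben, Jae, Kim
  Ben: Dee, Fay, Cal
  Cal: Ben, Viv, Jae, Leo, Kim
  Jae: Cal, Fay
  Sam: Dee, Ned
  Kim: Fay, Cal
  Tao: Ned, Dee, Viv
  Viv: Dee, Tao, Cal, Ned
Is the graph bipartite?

The cycle Dee-Tao-Viv-Dee has length 3, which is odd, so the graph is not bipartite.

No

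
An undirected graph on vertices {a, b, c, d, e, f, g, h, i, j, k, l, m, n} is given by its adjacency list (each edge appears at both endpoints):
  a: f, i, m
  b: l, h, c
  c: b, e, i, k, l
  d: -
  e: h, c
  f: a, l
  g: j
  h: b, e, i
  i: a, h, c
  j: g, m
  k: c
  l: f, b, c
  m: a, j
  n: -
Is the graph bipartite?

No

c-l-b-c is an odd cycle (length 3), and a bipartite graph can contain only even cycles.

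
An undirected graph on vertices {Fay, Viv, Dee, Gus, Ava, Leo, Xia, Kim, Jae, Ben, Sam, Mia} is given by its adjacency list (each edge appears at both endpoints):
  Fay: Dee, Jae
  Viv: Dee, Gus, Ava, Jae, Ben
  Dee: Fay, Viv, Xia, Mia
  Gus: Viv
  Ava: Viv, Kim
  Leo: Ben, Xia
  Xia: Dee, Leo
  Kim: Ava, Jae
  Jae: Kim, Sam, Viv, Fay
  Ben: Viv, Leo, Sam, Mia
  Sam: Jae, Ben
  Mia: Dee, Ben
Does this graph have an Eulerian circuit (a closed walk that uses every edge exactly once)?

Degrees: Fay:2, Viv:5, Dee:4, Gus:1, Ava:2, Leo:2, Xia:2, Kim:2, Jae:4, Ben:4, Sam:2, Mia:2
Viv, Gus have odd degree; an Eulerian circuit needs every degree to be even, so none exists.

No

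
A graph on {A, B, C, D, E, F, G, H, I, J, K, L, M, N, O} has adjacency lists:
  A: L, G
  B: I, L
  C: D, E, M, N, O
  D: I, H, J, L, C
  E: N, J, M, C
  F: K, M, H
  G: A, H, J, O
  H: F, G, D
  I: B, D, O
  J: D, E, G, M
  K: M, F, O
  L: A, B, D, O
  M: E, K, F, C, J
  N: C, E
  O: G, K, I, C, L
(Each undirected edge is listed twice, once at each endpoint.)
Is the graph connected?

Starting from A and exploring outward reaches every vertex (A, G, L, J, O, H, B, D, E, M, C, I, K, F, N); the graph is connected.

Yes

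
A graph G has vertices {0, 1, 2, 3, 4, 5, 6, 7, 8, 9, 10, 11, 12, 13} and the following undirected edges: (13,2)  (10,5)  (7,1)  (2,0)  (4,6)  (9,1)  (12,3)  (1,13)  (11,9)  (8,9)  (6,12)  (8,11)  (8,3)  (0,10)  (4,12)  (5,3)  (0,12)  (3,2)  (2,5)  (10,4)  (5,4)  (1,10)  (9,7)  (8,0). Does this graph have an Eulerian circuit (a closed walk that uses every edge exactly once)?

Yes

Degrees: 0:4, 1:4, 2:4, 3:4, 4:4, 5:4, 6:2, 7:2, 8:4, 9:4, 10:4, 11:2, 12:4, 13:2
Every vertex has even degree and the edges form a single connected piece, so an Eulerian circuit exists.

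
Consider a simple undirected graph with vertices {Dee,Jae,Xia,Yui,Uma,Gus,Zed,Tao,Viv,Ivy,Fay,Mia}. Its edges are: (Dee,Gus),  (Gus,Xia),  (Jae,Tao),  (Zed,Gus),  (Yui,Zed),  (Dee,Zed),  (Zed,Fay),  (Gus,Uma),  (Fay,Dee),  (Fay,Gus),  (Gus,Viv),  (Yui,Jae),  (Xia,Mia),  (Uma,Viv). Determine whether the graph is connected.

Component: {Ivy}
Component: {Dee, Jae, Xia, Yui, Uma, Gus, Zed, Tao, Viv, Fay, Mia}
No edge joins these 2 groups, so the graph is disconnected.

No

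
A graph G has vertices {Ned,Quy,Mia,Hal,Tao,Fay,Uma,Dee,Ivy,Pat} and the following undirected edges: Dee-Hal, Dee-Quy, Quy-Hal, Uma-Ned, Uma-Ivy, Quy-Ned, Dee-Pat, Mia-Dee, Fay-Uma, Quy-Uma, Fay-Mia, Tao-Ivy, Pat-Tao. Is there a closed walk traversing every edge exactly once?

Yes

Degrees: Ned:2, Quy:4, Mia:2, Hal:2, Tao:2, Fay:2, Uma:4, Dee:4, Ivy:2, Pat:2
Every vertex has even degree and the edges form a single connected piece, so an Eulerian circuit exists.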